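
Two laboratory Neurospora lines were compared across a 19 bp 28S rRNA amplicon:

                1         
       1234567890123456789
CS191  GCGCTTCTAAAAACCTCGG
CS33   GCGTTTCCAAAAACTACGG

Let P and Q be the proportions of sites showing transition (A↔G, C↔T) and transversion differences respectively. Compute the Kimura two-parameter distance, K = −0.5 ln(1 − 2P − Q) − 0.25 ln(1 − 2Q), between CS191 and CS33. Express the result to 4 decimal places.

0.2576

Differing sites — 4:C/T (Ti); 8:T/C (Ti); 15:C/T (Ti); 16:T/A (Tv).
Of the 4 differences, 3 transitions and 1 transversion over 19 sites: P = 3/19 = 0.157895, Q = 1/19 = 0.052632.
d = −0.5·ln(0.631578) − 0.25·ln(0.894736) = −0.5·(-0.459534) − 0.25·(-0.111227) = 0.2576.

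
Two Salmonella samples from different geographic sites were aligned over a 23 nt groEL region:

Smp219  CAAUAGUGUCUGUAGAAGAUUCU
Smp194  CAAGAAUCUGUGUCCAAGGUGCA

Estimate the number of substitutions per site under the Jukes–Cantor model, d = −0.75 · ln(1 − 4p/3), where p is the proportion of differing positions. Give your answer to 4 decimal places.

0.5532

The sequences differ at positions 4 (U/G), 6 (G/A), 8 (G/C), 10 (C/G), 14 (A/C), 15 (G/C), 19 (A/G), 21 (U/G), 23 (U/A).
p = 9/23 = 0.391304.
d = −0.75 · ln(1 − (4/3)·0.391304) = −0.75 · ln(0.478261) = −0.75 · (-0.737599) = 0.5532.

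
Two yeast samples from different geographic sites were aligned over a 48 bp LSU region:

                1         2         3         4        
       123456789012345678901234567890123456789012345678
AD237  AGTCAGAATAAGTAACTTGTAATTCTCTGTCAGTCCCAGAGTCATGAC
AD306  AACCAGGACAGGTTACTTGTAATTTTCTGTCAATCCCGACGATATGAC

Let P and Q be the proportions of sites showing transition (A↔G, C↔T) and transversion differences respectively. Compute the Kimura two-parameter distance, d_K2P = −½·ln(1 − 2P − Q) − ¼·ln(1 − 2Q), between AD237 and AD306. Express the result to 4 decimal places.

The sequences differ at positions 2 (G/A, transition), 3 (T/C, transition), 7 (A/G, transition), 9 (T/C, transition), 11 (A/G, transition), 14 (A/T, transversion), 25 (C/T, transition), 33 (G/A, transition), 38 (A/G, transition), 39 (G/A, transition), 40 (A/C, transversion), 42 (T/A, transversion), 43 (C/T, transition).
Of the 13 differences, 10 transitions and 3 transversions over 48 sites: P = 10/48 = 0.208333, Q = 3/48 = 0.062500.
d = −0.5·ln(0.520834) − 0.25·ln(0.875000) = −0.5·(-0.652324) − 0.25·(-0.133531) = 0.3595.

0.3595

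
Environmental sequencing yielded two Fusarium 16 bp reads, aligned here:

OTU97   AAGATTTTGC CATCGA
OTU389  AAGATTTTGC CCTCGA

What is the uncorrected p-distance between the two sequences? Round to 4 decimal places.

The sequences differ at position 12 (A/C).
There are 1 differences over 16 sites, so p = 1/16 = 0.0625.

0.0625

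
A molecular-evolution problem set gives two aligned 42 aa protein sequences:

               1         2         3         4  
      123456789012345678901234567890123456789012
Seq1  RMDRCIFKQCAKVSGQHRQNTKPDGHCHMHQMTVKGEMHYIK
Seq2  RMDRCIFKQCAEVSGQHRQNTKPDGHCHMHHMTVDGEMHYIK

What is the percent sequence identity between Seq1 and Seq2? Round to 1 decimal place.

The sequences differ at positions 12 (K/E), 31 (Q/H), 35 (K/D).
39 of the 42 sites match, so the percent identity is 39/42 × 100 = 92.9%.

92.9%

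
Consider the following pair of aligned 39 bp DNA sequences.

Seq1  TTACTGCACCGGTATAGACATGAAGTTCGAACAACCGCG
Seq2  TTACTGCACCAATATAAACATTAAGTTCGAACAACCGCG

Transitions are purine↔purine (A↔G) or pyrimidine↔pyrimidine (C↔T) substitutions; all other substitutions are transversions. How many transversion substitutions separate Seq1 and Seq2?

Mismatches occur at site 11 (G↔A, transition), site 12 (G↔A, transition), site 17 (G↔A, transition), site 22 (G↔T, transversion).
Of the 4 differences, 3 transitions and 1 transversion, so the answer is 1.

1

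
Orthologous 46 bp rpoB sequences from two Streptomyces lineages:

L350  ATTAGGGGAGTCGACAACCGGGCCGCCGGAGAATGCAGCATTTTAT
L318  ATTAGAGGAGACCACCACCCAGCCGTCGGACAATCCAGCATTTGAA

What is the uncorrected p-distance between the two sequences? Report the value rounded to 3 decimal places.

The sequences differ at positions 6 (G/A), 11 (T/A), 13 (G/C), 16 (A/C), 20 (G/C), 21 (G/A), 26 (C/T), 31 (G/C), 35 (G/C), 44 (T/G), 46 (T/A).
There are 11 differences over 46 sites, so p = 11/46 = 0.239.

0.239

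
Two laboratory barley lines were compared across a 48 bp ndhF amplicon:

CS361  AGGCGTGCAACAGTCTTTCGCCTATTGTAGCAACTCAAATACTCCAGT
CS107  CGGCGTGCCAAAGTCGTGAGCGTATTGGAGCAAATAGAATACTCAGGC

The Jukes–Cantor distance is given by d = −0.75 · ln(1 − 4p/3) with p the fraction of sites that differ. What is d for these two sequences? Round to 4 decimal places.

Mismatches occur at site 1 (A→C), site 9 (A→C), site 11 (C→A), site 16 (T→G), site 18 (T→G), site 19 (C→A), site 22 (C→G), site 28 (T→G), site 34 (C→A), site 36 (C→A), site 37 (A→G), site 45 (C→A), site 46 (A→G), site 48 (T→C).
p = 14/48 = 0.291667.
d = −0.75 · ln(1 − (4/3)·0.291667) = −0.75 · ln(0.611111) = −0.75 · (-0.492477) = 0.3694.

0.3694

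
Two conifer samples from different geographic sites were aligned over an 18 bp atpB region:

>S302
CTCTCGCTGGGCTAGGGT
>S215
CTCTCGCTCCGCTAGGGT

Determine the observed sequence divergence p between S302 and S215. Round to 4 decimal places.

0.1111

Differing sites — 9:G/C; 10:G/C.
There are 2 differences over 18 sites, so p = 2/18 = 0.1111.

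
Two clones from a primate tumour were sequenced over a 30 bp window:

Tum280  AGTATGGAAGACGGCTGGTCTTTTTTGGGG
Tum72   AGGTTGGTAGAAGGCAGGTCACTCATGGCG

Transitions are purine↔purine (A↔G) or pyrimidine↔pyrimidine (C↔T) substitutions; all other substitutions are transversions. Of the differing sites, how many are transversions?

The sequences differ at positions 3 (T/G, transversion), 4 (A/T, transversion), 8 (A/T, transversion), 12 (C/A, transversion), 16 (T/A, transversion), 21 (T/A, transversion), 22 (T/C, transition), 24 (T/C, transition), 25 (T/A, transversion), 29 (G/C, transversion).
Of the 10 differences, 2 transitions and 8 transversions, so the answer is 8.

8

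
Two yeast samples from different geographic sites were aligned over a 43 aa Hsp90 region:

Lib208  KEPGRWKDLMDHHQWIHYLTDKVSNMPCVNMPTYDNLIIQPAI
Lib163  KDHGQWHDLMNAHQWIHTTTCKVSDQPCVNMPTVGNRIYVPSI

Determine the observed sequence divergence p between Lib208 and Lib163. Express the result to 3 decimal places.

Mismatches occur at site 2 (E→D), site 3 (P→H), site 5 (R→Q), site 7 (K→H), site 11 (D→N), site 12 (H→A), site 18 (Y→T), site 19 (L→T), site 21 (D→C), site 25 (N→D), site 26 (M→Q), site 34 (Y→V), site 35 (D→G), site 37 (L→R), site 39 (I→Y), site 40 (Q→V), site 42 (A→S).
There are 17 differences over 43 sites, so p = 17/43 = 0.395.

0.395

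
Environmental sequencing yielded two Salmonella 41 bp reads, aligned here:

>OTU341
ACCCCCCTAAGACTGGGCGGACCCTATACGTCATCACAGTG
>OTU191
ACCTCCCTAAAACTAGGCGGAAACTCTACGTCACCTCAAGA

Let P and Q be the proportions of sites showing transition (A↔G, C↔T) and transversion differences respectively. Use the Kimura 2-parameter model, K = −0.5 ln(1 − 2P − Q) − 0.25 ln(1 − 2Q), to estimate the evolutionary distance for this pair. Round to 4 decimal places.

Differing sites — 4:C/T (Ti); 11:G/A (Ti); 15:G/A (Ti); 22:C/A (Tv); 23:C/A (Tv); 26:A/C (Tv); 34:T/C (Ti); 36:A/T (Tv); 39:G/A (Ti); 40:T/G (Tv); 41:G/A (Ti).
Of the 11 differences, 6 transitions and 5 transversions over 41 sites: P = 6/41 = 0.146341, Q = 5/41 = 0.121951.
d = −0.5·ln(0.585367) − 0.25·ln(0.756098) = −0.5·(-0.535516) − 0.25·(-0.279584) = 0.3377.

0.3377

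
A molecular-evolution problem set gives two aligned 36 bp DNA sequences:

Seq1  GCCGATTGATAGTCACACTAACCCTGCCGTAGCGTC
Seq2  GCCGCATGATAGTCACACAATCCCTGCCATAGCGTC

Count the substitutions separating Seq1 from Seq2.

Differing sites — 5:A/C; 6:T/A; 19:T/A; 21:A/T; 29:G/A.
That gives 5 mismatches out of 36 aligned sites, so the Hamming distance is 5.

5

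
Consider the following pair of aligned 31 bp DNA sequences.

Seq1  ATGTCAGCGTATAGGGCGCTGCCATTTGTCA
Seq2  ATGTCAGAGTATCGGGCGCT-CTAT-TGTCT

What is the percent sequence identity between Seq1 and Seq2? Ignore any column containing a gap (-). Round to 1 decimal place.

86.2%

Excluding the 2 gap columns leaves 29 comparable sites.
The sequences differ at positions 8 (C/A), 13 (A/C), 23 (C/T), 31 (A/T).
25 of the 29 comparable sites match, so the percent identity is 25/29 × 100 = 86.2%.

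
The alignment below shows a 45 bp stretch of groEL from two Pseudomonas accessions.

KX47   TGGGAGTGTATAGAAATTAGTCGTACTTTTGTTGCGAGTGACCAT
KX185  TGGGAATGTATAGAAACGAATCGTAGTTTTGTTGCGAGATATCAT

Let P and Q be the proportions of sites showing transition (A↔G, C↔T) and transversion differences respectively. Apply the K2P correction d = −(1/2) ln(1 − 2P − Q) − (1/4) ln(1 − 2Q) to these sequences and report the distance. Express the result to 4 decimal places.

Mismatches occur at site 6 (G↔A, transition), site 17 (T↔C, transition), site 18 (T↔G, transversion), site 20 (G↔A, transition), site 26 (C↔G, transversion), site 39 (T↔A, transversion), site 40 (G↔T, transversion), site 42 (C↔T, transition).
Of the 8 differences, 4 transitions and 4 transversions over 45 sites: P = 4/45 = 0.088889, Q = 4/45 = 0.088889.
d = −0.5·ln(0.733333) − 0.25·ln(0.822222) = −0.5·(-0.310155) − 0.25·(-0.195745) = 0.2040.

0.2040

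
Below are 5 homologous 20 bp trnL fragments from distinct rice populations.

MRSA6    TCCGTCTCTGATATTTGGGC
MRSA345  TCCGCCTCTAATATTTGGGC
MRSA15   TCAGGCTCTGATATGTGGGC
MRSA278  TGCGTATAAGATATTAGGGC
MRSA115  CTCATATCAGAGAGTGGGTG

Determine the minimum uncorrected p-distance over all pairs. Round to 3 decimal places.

0.100

Pairwise Hamming distances:
  MRSA6 vs MRSA345: 2
  MRSA6 vs MRSA15: 3
  MRSA6 vs MRSA278: 5
  MRSA6 vs MRSA115: 10
  MRSA345 vs MRSA15: 4
  MRSA345 vs MRSA278: 7
  MRSA345 vs MRSA115: 12
  MRSA15 vs MRSA278: 8
  MRSA15 vs MRSA115: 13
  MRSA278 vs MRSA115: 9
The smallest is 2 mismatches, between MRSA6 and MRSA345; p = 2/20 = 0.100.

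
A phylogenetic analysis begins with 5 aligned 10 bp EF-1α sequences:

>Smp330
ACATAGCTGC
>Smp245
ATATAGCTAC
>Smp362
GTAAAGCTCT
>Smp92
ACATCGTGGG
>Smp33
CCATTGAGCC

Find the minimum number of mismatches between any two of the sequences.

2

Pairwise Hamming distances:
  Smp330 vs Smp245: 2
  Smp330 vs Smp362: 5
  Smp330 vs Smp92: 4
  Smp330 vs Smp33: 5
  Smp245 vs Smp362: 4
  Smp245 vs Smp92: 6
  Smp245 vs Smp33: 6
  Smp362 vs Smp92: 8
  Smp362 vs Smp33: 7
  Smp92 vs Smp33: 5
The smallest is 2, between Smp330 and Smp245.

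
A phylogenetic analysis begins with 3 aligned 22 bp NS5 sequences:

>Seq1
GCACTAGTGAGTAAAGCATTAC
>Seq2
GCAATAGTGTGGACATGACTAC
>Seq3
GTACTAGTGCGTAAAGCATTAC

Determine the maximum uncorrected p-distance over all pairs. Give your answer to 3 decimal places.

0.364

Pairwise Hamming distances:
  Seq1 vs Seq2: 7
  Seq1 vs Seq3: 2
  Seq2 vs Seq3: 8
The largest is 8 mismatches, between Seq2 and Seq3; p = 8/22 = 0.364.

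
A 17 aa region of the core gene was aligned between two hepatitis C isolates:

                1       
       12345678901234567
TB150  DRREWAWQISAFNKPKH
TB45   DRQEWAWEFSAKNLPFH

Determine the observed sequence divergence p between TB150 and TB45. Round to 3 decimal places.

Differing sites — 3:R/Q; 8:Q/E; 9:I/F; 12:F/K; 14:K/L; 16:K/F.
There are 6 differences over 17 sites, so p = 6/17 = 0.353.

0.353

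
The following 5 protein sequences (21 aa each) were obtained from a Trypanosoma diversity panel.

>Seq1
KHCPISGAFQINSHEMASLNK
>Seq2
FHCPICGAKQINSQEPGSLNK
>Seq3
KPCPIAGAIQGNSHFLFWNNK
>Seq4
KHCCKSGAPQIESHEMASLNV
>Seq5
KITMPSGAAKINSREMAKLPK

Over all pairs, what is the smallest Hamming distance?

Pairwise Hamming distances:
  Seq1 vs Seq2: 6
  Seq1 vs Seq3: 9
  Seq1 vs Seq4: 5
  Seq1 vs Seq5: 9
  Seq2 vs Seq3: 11
  Seq2 vs Seq4: 10
  Seq2 vs Seq5: 13
  Seq3 vs Seq4: 13
  Seq3 vs Seq5: 15
  Seq4 vs Seq5: 11
The smallest is 5, between Seq1 and Seq4.

5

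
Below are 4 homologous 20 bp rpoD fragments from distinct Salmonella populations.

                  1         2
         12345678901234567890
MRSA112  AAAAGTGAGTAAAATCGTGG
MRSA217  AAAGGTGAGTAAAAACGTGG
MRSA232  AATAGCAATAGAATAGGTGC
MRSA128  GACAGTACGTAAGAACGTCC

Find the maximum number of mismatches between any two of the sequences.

Pairwise Hamming distances:
  MRSA112 vs MRSA217: 2
  MRSA112 vs MRSA232: 10
  MRSA112 vs MRSA128: 8
  MRSA217 vs MRSA232: 10
  MRSA217 vs MRSA128: 8
  MRSA232 vs MRSA128: 11
The largest is 11, between MRSA232 and MRSA128.

11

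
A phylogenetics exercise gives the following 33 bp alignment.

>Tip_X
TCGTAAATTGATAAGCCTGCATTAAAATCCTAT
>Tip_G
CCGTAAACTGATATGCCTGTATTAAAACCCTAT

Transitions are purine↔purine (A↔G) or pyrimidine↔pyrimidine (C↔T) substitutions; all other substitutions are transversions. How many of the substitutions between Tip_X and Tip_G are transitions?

The sequences differ at positions 1 (T/C, transition), 8 (T/C, transition), 14 (A/T, transversion), 20 (C/T, transition), 28 (T/C, transition).
Of the 5 differences, 4 transitions and 1 transversion, so the answer is 4.

4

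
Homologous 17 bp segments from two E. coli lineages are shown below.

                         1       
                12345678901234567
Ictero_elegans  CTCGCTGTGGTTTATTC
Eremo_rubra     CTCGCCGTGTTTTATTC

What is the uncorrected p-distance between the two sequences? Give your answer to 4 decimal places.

The sequences differ at positions 6 (T/C), 10 (G/T).
There are 2 differences over 17 sites, so p = 2/17 = 0.1176.

0.1176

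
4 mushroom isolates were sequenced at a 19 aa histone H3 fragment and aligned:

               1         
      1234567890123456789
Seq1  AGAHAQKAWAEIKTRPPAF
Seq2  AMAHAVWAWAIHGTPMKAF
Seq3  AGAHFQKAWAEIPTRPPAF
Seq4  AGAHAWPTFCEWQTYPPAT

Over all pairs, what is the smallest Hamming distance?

2

Pairwise Hamming distances:
  Seq1 vs Seq2: 9
  Seq1 vs Seq3: 2
  Seq1 vs Seq4: 9
  Seq2 vs Seq3: 10
  Seq2 vs Seq4: 13
  Seq3 vs Seq4: 10
The smallest is 2, between Seq1 and Seq3.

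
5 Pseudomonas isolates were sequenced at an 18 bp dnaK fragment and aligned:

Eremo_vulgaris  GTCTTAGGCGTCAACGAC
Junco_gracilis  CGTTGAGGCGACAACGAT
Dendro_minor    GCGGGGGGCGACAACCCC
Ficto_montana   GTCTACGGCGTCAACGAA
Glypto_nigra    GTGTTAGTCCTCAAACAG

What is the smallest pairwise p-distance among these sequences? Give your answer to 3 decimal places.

0.167

Pairwise Hamming distances:
  Eremo_vulgaris vs Junco_gracilis: 6
  Eremo_vulgaris vs Dendro_minor: 8
  Eremo_vulgaris vs Ficto_montana: 3
  Eremo_vulgaris vs Glypto_nigra: 6
  Junco_gracilis vs Dendro_minor: 8
  Junco_gracilis vs Ficto_montana: 7
  Junco_gracilis vs Glypto_nigra: 10
  Dendro_minor vs Ficto_montana: 9
  Dendro_minor vs Glypto_nigra: 10
  Ficto_montana vs Glypto_nigra: 8
The smallest is 3 mismatches, between Eremo_vulgaris and Ficto_montana; p = 3/18 = 0.167.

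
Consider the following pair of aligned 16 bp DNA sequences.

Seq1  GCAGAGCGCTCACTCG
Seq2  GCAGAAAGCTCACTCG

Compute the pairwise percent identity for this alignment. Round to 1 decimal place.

Differing sites — 6:G/A; 7:C/A.
14 of the 16 sites match, so the percent identity is 14/16 × 100 = 87.5%.

87.5%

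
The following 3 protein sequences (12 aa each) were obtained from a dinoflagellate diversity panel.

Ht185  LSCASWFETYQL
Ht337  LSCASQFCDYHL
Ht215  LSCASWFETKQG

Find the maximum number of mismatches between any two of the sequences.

Pairwise Hamming distances:
  Ht185 vs Ht337: 4
  Ht185 vs Ht215: 2
  Ht337 vs Ht215: 6
The largest is 6, between Ht337 and Ht215.

6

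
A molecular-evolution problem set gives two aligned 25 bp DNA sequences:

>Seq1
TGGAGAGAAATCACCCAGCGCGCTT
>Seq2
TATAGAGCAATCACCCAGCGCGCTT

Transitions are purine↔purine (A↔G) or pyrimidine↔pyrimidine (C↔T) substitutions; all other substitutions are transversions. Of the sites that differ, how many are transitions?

1

The sequences differ at positions 2 (G/A, transition), 3 (G/T, transversion), 8 (A/C, transversion).
Of the 3 differences, 1 transition and 2 transversions, so the answer is 1.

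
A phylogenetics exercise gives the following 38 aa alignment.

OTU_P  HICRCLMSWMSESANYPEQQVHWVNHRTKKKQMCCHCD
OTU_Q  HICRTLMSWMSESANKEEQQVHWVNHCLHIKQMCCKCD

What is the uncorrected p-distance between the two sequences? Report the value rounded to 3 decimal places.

Differing sites — 5:C/T; 16:Y/K; 17:P/E; 27:R/C; 28:T/L; 29:K/H; 30:K/I; 36:H/K.
There are 8 differences over 38 sites, so p = 8/38 = 0.211.

0.211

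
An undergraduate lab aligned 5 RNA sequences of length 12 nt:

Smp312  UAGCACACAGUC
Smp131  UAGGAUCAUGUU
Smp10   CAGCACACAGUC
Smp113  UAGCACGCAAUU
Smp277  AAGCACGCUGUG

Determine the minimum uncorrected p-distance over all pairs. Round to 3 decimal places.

0.083

Pairwise Hamming distances:
  Smp312 vs Smp131: 6
  Smp312 vs Smp10: 1
  Smp312 vs Smp113: 3
  Smp312 vs Smp277: 4
  Smp131 vs Smp10: 7
  Smp131 vs Smp113: 6
  Smp131 vs Smp277: 6
  Smp10 vs Smp113: 4
  Smp10 vs Smp277: 4
  Smp113 vs Smp277: 4
The smallest is 1 mismatch, between Smp312 and Smp10; p = 1/12 = 0.083.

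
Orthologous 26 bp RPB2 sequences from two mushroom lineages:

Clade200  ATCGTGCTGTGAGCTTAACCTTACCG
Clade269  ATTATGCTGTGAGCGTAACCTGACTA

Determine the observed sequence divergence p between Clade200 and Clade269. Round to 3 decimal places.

The sequences differ at positions 3 (C/T), 4 (G/A), 15 (T/G), 22 (T/G), 25 (C/T), 26 (G/A).
There are 6 differences over 26 sites, so p = 6/26 = 0.231.

0.231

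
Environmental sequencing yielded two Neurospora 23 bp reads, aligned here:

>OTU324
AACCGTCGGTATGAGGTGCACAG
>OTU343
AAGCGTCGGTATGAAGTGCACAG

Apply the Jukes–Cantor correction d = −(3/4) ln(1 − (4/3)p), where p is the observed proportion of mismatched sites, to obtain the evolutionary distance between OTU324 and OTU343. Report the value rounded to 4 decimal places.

0.0924

The sequences differ at positions 3 (C/G), 15 (G/A).
p = 2/23 = 0.086957.
d = −0.75 · ln(1 − (4/3)·0.086957) = −0.75 · ln(0.884057) = −0.75 · (-0.123234) = 0.0924.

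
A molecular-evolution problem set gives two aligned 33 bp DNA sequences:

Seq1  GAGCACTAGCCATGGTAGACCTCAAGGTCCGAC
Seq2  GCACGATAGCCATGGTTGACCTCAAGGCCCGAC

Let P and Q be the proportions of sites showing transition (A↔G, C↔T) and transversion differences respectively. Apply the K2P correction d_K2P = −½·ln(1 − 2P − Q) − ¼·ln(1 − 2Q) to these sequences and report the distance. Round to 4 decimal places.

0.2094

Mismatches occur at site 2 (A→C, transversion), site 3 (G→A, transition), site 5 (A→G, transition), site 6 (C→A, transversion), site 17 (A→T, transversion), site 28 (T→C, transition).
Of the 6 differences, 3 transitions and 3 transversions over 33 sites: P = 3/33 = 0.090909, Q = 3/33 = 0.090909.
d = −0.5·ln(0.727273) − 0.25·ln(0.818182) = −0.5·(-0.318453) − 0.25·(-0.200670) = 0.2094.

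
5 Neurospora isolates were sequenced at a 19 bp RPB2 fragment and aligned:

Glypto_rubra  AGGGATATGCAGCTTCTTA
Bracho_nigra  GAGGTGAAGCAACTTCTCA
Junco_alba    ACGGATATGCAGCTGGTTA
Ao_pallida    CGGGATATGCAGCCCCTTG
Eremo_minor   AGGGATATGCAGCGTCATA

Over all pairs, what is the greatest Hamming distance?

Pairwise Hamming distances:
  Glypto_rubra vs Bracho_nigra: 7
  Glypto_rubra vs Junco_alba: 3
  Glypto_rubra vs Ao_pallida: 4
  Glypto_rubra vs Eremo_minor: 2
  Bracho_nigra vs Junco_alba: 9
  Bracho_nigra vs Ao_pallida: 10
  Bracho_nigra vs Eremo_minor: 9
  Junco_alba vs Ao_pallida: 6
  Junco_alba vs Eremo_minor: 5
  Ao_pallida vs Eremo_minor: 5
The largest is 10, between Bracho_nigra and Ao_pallida.

10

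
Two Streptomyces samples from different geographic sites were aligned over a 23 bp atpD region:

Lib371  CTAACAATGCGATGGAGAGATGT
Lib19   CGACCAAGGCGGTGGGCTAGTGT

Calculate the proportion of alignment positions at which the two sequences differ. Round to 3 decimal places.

0.391

Differing sites — 2:T/G; 4:A/C; 8:T/G; 12:A/G; 16:A/G; 17:G/C; 18:A/T; 19:G/A; 20:A/G.
There are 9 differences over 23 sites, so p = 9/23 = 0.391.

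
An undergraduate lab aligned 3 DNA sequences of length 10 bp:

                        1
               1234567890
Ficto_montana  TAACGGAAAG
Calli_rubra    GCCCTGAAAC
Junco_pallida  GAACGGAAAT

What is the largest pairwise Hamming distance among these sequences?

Pairwise Hamming distances:
  Ficto_montana vs Calli_rubra: 5
  Ficto_montana vs Junco_pallida: 2
  Calli_rubra vs Junco_pallida: 4
The largest is 5, between Ficto_montana and Calli_rubra.

5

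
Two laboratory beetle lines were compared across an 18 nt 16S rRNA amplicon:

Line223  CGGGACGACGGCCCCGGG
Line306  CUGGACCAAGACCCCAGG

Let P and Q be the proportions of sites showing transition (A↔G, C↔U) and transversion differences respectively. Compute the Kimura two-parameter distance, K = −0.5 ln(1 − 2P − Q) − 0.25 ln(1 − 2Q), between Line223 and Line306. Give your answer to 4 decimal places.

Differing sites — 2:G/U (Tv); 7:G/C (Tv); 9:C/A (Tv); 11:G/A (Ti); 16:G/A (Ti).
Of the 5 differences, 2 transitions and 3 transversions over 18 sites: P = 2/18 = 0.111111, Q = 3/18 = 0.166667.
d = −0.5·ln(0.611111) − 0.25·ln(0.666666) = −0.5·(-0.492477) − 0.25·(-0.405466) = 0.3476.

0.3476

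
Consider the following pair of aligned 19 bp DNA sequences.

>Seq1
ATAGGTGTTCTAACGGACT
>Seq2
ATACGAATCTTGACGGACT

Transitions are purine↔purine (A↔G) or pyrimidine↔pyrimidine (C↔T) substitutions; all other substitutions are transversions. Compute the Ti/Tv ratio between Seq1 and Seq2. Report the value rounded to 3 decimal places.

2.000

The sequences differ at positions 4 (G/C, transversion), 6 (T/A, transversion), 7 (G/A, transition), 9 (T/C, transition), 10 (C/T, transition), 12 (A/G, transition).
Of the 6 differences, 4 transitions and 2 transversions, so Ti/Tv = 4/2 = 2.000.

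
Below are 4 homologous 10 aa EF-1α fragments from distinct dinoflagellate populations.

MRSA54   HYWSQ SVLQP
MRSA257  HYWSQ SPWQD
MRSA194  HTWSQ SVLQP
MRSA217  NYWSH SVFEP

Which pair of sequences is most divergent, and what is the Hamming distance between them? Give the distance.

6

Pairwise Hamming distances:
  MRSA54 vs MRSA257: 3
  MRSA54 vs MRSA194: 1
  MRSA54 vs MRSA217: 4
  MRSA257 vs MRSA194: 4
  MRSA257 vs MRSA217: 6
  MRSA194 vs MRSA217: 5
The largest is 6, between MRSA257 and MRSA217.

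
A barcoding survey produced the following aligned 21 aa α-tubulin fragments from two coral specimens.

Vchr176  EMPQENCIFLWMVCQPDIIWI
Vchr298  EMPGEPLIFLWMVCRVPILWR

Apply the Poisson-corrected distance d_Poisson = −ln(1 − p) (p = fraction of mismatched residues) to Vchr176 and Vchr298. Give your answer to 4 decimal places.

0.4796

Mismatches occur at site 4 (Q↔G), site 6 (N↔P), site 7 (C↔L), site 15 (Q↔R), site 16 (P↔V), site 17 (D↔P), site 19 (I↔L), site 21 (I↔R).
p = 8/21 = 0.380952.
d = −ln(1 − 0.380952) = −ln(0.619048) = 0.4796.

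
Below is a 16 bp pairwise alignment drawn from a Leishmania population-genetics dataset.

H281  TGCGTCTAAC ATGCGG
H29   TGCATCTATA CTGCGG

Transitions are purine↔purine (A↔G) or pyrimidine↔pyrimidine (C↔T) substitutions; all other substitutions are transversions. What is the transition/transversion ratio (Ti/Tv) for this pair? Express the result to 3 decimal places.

Differing sites — 4:G/A (Ti); 9:A/T (Tv); 10:C/A (Tv); 11:A/C (Tv).
Of the 4 differences, 1 transition and 3 transversions, so Ti/Tv = 1/3 = 0.333.

0.333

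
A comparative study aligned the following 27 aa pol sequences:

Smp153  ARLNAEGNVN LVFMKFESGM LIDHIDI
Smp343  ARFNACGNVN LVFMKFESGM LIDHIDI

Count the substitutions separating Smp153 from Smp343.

2

Differing sites — 3:L/F; 6:E/C.
That gives 2 mismatches out of 27 aligned sites, so the Hamming distance is 2.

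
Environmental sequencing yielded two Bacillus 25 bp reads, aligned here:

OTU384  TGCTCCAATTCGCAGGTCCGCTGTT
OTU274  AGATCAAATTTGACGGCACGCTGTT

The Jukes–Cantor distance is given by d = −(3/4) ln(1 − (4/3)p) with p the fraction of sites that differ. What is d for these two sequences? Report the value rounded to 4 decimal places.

Mismatches occur at site 1 (T/A), site 3 (C/A), site 6 (C/A), site 11 (C/T), site 13 (C/A), site 14 (A/C), site 17 (T/C), site 18 (C/A).
p = 8/25 = 0.320000.
d = −0.75 · ln(1 − (4/3)·0.320000) = −0.75 · ln(0.573333) = −0.75 · (-0.556289) = 0.4172.

0.4172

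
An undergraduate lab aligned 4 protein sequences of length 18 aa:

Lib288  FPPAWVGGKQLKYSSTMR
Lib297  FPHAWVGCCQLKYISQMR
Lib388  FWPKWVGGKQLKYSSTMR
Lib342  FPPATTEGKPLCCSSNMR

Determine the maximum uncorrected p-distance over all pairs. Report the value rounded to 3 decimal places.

0.611

Pairwise Hamming distances:
  Lib288 vs Lib297: 5
  Lib288 vs Lib388: 2
  Lib288 vs Lib342: 7
  Lib297 vs Lib388: 7
  Lib297 vs Lib342: 11
  Lib388 vs Lib342: 9
The largest is 11 mismatches, between Lib297 and Lib342; p = 11/18 = 0.611.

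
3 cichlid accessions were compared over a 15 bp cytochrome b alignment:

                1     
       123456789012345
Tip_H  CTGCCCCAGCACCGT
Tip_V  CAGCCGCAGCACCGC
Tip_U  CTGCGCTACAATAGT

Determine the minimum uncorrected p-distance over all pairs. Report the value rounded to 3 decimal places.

0.200

Pairwise Hamming distances:
  Tip_H vs Tip_V: 3
  Tip_H vs Tip_U: 6
  Tip_V vs Tip_U: 9
The smallest is 3 mismatches, between Tip_H and Tip_V; p = 3/15 = 0.200.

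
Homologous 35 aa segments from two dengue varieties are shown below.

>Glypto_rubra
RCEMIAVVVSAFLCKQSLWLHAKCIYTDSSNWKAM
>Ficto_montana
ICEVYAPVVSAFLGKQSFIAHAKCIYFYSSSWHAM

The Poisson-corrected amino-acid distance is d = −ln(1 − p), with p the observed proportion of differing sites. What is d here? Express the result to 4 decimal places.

0.4199

The sequences differ at positions 1 (R/I), 4 (M/V), 5 (I/Y), 7 (V/P), 14 (C/G), 18 (L/F), 19 (W/I), 20 (L/A), 27 (T/F), 28 (D/Y), 31 (N/S), 33 (K/H).
p = 12/35 = 0.342857.
d = −ln(1 − 0.342857) = −ln(0.657143) = 0.4199.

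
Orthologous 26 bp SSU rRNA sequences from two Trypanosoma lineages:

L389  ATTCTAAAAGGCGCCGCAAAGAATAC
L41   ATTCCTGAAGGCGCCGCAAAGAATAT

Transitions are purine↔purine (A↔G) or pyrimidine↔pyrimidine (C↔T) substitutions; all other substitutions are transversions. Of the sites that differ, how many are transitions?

Differing sites — 5:T/C (Ti); 6:A/T (Tv); 7:A/G (Ti); 26:C/T (Ti).
Of the 4 differences, 3 transitions and 1 transversion, so the answer is 3.

3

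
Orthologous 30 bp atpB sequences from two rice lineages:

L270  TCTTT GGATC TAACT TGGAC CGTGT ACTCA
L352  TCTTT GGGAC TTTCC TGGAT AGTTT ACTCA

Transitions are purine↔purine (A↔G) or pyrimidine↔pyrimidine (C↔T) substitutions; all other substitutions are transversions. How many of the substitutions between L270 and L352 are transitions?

Mismatches occur at site 8 (A↔G, transition), site 9 (T↔A, transversion), site 12 (A↔T, transversion), site 13 (A↔T, transversion), site 15 (T↔C, transition), site 20 (C↔T, transition), site 21 (C↔A, transversion), site 24 (G↔T, transversion).
Of the 8 differences, 3 transitions and 5 transversions, so the answer is 3.

3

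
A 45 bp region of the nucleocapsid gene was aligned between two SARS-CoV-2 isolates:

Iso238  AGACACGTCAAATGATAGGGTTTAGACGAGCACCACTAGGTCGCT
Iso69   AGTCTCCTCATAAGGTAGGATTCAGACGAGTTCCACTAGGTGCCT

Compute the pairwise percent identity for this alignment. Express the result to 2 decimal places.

73.33%

Differing sites — 3:A/T; 5:A/T; 7:G/C; 11:A/T; 13:T/A; 15:A/G; 20:G/A; 23:T/C; 31:C/T; 32:A/T; 42:C/G; 43:G/C.
33 of the 45 sites match, so the percent identity is 33/45 × 100 = 73.33%.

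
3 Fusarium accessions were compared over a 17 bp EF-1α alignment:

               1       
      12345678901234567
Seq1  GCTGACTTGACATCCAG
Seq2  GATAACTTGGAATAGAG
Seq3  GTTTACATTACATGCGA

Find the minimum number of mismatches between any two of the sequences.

6

Pairwise Hamming distances:
  Seq1 vs Seq2: 6
  Seq1 vs Seq3: 7
  Seq2 vs Seq3: 10
The smallest is 6, between Seq1 and Seq2.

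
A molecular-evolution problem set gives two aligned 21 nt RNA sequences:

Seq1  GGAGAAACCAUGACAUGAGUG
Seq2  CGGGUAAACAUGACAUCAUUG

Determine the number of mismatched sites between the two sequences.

6

The sequences differ at positions 1 (G/C), 3 (A/G), 5 (A/U), 8 (C/A), 17 (G/C), 19 (G/U).
That gives 6 mismatches out of 21 aligned sites, so the Hamming distance is 6.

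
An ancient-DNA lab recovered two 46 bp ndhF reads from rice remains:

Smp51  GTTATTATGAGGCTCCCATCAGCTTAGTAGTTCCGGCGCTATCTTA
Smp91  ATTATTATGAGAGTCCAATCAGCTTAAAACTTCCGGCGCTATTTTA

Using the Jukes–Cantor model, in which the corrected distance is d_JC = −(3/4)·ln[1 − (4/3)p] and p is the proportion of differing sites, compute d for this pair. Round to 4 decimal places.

0.1979

The sequences differ at positions 1 (G/A), 12 (G/A), 13 (C/G), 17 (C/A), 27 (G/A), 28 (T/A), 30 (G/C), 43 (C/T).
p = 8/46 = 0.173913.
d = −0.75 · ln(1 − (4/3)·0.173913) = −0.75 · ln(0.768116) = −0.75 · (-0.263815) = 0.1979.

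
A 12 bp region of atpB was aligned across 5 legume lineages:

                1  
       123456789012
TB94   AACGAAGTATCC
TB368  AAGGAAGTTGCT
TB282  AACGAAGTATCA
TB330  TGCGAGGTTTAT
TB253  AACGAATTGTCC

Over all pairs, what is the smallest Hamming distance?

Pairwise Hamming distances:
  TB94 vs TB368: 4
  TB94 vs TB282: 1
  TB94 vs TB330: 6
  TB94 vs TB253: 2
  TB368 vs TB282: 4
  TB368 vs TB330: 6
  TB368 vs TB253: 5
  TB282 vs TB330: 6
  TB282 vs TB253: 3
  TB330 vs TB253: 7
The smallest is 1, between TB94 and TB282.

1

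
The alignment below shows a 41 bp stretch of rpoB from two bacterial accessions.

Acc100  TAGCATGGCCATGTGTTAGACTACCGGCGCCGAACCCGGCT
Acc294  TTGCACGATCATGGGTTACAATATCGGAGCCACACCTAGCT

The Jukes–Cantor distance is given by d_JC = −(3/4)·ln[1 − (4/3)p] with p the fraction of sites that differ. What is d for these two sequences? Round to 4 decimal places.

Mismatches occur at site 2 (A/T), site 6 (T/C), site 8 (G/A), site 9 (C/T), site 14 (T/G), site 19 (G/C), site 21 (C/A), site 24 (C/T), site 28 (C/A), site 32 (G/A), site 33 (A/C), site 37 (C/T), site 38 (G/A).
p = 13/41 = 0.317073.
d = −0.75 · ln(1 − (4/3)·0.317073) = −0.75 · ln(0.577236) = −0.75 · (-0.549504) = 0.4121.

0.4121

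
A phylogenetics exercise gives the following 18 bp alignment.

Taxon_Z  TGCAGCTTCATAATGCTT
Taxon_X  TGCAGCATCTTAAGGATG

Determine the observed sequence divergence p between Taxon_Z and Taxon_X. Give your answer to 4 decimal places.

The sequences differ at positions 7 (T/A), 10 (A/T), 14 (T/G), 16 (C/A), 18 (T/G).
There are 5 differences over 18 sites, so p = 5/18 = 0.2778.

0.2778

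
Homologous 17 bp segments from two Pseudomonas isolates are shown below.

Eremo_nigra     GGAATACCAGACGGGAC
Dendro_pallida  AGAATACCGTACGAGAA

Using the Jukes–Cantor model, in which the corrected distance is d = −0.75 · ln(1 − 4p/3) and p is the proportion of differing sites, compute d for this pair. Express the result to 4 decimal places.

0.3734

The sequences differ at positions 1 (G/A), 9 (A/G), 10 (G/T), 14 (G/A), 17 (C/A).
p = 5/17 = 0.294118.
d = −0.75 · ln(1 − (4/3)·0.294118) = −0.75 · ln(0.607843) = −0.75 · (-0.497839) = 0.3734.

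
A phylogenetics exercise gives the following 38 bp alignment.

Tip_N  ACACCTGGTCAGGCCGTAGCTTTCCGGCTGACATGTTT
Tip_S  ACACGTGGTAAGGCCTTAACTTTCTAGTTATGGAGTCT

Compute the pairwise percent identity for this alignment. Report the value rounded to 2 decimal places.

65.79%

Differing sites — 5:C/G; 10:C/A; 16:G/T; 19:G/A; 25:C/T; 26:G/A; 28:C/T; 30:G/A; 31:A/T; 32:C/G; 33:A/G; 34:T/A; 37:T/C.
25 of the 38 sites match, so the percent identity is 25/38 × 100 = 65.79%.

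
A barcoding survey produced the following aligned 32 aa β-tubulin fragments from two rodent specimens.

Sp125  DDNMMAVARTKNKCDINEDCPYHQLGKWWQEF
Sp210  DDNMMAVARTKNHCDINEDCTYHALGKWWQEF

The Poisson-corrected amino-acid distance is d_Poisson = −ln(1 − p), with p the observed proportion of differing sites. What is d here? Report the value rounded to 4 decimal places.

0.0984

Mismatches occur at site 13 (K→H), site 21 (P→T), site 24 (Q→A).
p = 3/32 = 0.093750.
d = −ln(1 − 0.093750) = −ln(0.906250) = 0.0984.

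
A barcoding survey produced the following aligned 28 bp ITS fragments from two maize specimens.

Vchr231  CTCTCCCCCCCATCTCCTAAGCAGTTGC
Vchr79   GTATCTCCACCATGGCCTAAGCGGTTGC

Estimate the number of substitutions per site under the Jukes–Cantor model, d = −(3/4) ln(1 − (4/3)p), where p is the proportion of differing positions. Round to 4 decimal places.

0.3041

Differing sites — 1:C/G; 3:C/A; 6:C/T; 9:C/A; 14:C/G; 15:T/G; 23:A/G.
p = 7/28 = 0.250000.
d = −0.75 · ln(1 − (4/3)·0.250000) = −0.75 · ln(0.666667) = −0.75 · (-0.405465) = 0.3041.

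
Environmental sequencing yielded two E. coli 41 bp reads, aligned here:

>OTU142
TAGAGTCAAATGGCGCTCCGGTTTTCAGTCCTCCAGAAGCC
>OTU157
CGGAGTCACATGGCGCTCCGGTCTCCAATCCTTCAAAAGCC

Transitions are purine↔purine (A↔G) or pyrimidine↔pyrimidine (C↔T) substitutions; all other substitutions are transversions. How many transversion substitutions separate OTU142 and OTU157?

1

The sequences differ at positions 1 (T/C, transition), 2 (A/G, transition), 9 (A/C, transversion), 23 (T/C, transition), 25 (T/C, transition), 28 (G/A, transition), 33 (C/T, transition), 36 (G/A, transition).
Of the 8 differences, 7 transitions and 1 transversion, so the answer is 1.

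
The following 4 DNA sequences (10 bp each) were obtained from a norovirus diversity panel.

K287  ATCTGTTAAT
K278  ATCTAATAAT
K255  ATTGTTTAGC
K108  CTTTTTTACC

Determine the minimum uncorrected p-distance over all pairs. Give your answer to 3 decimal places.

0.200

Pairwise Hamming distances:
  K287 vs K278: 2
  K287 vs K255: 5
  K287 vs K108: 5
  K278 vs K255: 6
  K278 vs K108: 6
  K255 vs K108: 3
The smallest is 2 mismatches, between K287 and K278; p = 2/10 = 0.200.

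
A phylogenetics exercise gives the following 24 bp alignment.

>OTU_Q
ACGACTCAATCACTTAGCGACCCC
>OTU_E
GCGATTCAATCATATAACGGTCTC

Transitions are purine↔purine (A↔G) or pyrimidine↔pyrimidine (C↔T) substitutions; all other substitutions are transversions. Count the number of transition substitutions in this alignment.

7

Mismatches occur at site 1 (A/G, transition), site 5 (C/T, transition), site 13 (C/T, transition), site 14 (T/A, transversion), site 17 (G/A, transition), site 20 (A/G, transition), site 21 (C/T, transition), site 23 (C/T, transition).
Of the 8 differences, 7 transitions and 1 transversion, so the answer is 7.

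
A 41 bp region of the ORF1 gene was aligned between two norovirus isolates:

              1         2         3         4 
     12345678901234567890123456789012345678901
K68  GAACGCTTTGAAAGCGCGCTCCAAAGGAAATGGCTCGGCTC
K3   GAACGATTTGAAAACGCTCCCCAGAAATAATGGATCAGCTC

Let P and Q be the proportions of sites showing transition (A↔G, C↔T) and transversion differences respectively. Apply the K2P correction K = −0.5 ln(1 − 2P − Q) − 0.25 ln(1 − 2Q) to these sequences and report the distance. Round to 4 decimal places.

0.3016

Differing sites — 6:C/A (Tv); 14:G/A (Ti); 18:G/T (Tv); 20:T/C (Ti); 24:A/G (Ti); 26:G/A (Ti); 27:G/A (Ti); 28:A/T (Tv); 34:C/A (Tv); 37:G/A (Ti).
Of the 10 differences, 6 transitions and 4 transversions over 41 sites: P = 6/41 = 0.146341, Q = 4/41 = 0.097561.
d = −0.5·ln(0.609757) − 0.25·ln(0.804878) = −0.5·(-0.494695) − 0.25·(-0.217065) = 0.3016.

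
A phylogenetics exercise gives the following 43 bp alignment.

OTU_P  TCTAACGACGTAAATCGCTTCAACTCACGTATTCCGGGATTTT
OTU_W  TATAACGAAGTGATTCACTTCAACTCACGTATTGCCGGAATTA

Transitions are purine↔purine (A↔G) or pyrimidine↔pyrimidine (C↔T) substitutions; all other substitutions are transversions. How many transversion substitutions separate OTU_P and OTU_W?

Differing sites — 2:C/A (Tv); 9:C/A (Tv); 12:A/G (Ti); 14:A/T (Tv); 17:G/A (Ti); 34:C/G (Tv); 36:G/C (Tv); 40:T/A (Tv); 43:T/A (Tv).
Of the 9 differences, 2 transitions and 7 transversions, so the answer is 7.

7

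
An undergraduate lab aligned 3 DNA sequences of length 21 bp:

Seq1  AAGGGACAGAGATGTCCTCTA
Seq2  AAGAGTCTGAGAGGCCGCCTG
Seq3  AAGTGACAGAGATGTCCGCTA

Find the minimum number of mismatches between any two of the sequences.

2

Pairwise Hamming distances:
  Seq1 vs Seq2: 8
  Seq1 vs Seq3: 2
  Seq2 vs Seq3: 8
The smallest is 2, between Seq1 and Seq3.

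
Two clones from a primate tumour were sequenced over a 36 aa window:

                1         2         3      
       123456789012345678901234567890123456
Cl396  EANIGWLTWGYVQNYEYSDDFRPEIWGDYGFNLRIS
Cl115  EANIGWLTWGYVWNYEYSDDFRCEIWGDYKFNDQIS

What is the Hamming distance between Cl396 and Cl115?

Mismatches occur at site 13 (Q/W), site 23 (P/C), site 30 (G/K), site 33 (L/D), site 34 (R/Q).
That gives 5 mismatches out of 36 aligned sites, so the Hamming distance is 5.

5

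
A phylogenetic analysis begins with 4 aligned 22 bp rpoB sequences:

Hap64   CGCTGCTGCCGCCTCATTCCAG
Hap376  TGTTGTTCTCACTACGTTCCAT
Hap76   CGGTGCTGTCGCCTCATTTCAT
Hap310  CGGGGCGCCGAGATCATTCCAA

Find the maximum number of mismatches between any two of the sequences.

Pairwise Hamming distances:
  Hap64 vs Hap376: 10
  Hap64 vs Hap76: 4
  Hap64 vs Hap310: 9
  Hap376 vs Hap76: 9
  Hap376 vs Hap310: 12
  Hap76 vs Hap310: 10
The largest is 12, between Hap376 and Hap310.

12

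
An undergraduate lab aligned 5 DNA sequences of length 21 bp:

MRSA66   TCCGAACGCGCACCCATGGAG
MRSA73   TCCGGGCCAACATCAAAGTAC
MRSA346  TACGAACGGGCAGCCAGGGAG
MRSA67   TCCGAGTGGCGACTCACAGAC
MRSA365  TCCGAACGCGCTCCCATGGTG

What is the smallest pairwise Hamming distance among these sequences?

Pairwise Hamming distances:
  MRSA66 vs MRSA73: 10
  MRSA66 vs MRSA346: 4
  MRSA66 vs MRSA67: 9
  MRSA66 vs MRSA365: 2
  MRSA73 vs MRSA346: 11
  MRSA73 vs MRSA67: 12
  MRSA73 vs MRSA365: 12
  MRSA346 vs MRSA67: 10
  MRSA346 vs MRSA365: 6
  MRSA67 vs MRSA365: 11
The smallest is 2, between MRSA66 and MRSA365.

2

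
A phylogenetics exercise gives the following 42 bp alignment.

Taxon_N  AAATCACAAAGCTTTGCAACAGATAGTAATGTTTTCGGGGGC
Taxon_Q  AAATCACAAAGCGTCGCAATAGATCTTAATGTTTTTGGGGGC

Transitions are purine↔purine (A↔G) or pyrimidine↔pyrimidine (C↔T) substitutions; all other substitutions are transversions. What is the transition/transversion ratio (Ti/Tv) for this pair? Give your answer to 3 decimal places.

1.000

Differing sites — 13:T/G (Tv); 15:T/C (Ti); 20:C/T (Ti); 25:A/C (Tv); 26:G/T (Tv); 36:C/T (Ti).
Of the 6 differences, 3 transitions and 3 transversions, so Ti/Tv = 3/3 = 1.000.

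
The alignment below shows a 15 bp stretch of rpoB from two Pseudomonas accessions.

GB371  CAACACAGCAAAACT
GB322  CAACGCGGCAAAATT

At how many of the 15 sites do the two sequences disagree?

3

The sequences differ at positions 5 (A/G), 7 (A/G), 14 (C/T).
That gives 3 mismatches out of 15 aligned sites, so the Hamming distance is 3.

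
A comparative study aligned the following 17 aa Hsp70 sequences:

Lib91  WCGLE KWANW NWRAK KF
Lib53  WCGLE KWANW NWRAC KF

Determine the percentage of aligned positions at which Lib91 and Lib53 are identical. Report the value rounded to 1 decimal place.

94.1%

The sequences differ at position 15 (K/C).
16 of the 17 sites match, so the percent identity is 16/17 × 100 = 94.1%.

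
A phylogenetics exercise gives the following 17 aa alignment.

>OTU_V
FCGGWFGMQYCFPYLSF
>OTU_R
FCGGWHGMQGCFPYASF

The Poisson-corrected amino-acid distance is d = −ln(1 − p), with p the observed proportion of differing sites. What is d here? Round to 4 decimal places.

Differing sites — 6:F/H; 10:Y/G; 15:L/A.
p = 3/17 = 0.176471.
d = −ln(1 − 0.176471) = −ln(0.823529) = 0.1942.

0.1942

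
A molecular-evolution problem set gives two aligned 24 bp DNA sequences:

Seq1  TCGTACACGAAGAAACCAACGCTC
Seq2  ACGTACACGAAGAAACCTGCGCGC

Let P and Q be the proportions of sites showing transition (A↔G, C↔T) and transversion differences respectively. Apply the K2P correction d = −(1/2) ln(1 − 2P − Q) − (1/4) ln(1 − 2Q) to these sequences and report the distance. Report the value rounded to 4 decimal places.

The sequences differ at positions 1 (T/A, transversion), 18 (A/T, transversion), 19 (A/G, transition), 23 (T/G, transversion).
Of the 4 differences, 1 transition and 3 transversions over 24 sites: P = 1/24 = 0.041667, Q = 3/24 = 0.125000.
d = −0.5·ln(0.791666) − 0.25·ln(0.750000) = −0.5·(-0.233616) − 0.25·(-0.287682) = 0.1887.

0.1887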